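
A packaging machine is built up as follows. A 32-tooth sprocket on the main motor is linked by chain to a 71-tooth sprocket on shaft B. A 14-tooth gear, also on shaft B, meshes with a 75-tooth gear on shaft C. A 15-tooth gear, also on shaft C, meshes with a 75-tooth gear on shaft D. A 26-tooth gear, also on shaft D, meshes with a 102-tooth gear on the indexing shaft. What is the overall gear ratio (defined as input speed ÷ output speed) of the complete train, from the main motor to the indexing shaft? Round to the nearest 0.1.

233.2

Each stage contributes driven/driver: chain 71/32 = 2.2188, gear mesh 75/14 = 5.3571, gear mesh 75/15 = 5, gear mesh 102/26 = 3.9231.
Overall: 2.2188 × 5.3571 × 5 × 3.9231 = 233.15.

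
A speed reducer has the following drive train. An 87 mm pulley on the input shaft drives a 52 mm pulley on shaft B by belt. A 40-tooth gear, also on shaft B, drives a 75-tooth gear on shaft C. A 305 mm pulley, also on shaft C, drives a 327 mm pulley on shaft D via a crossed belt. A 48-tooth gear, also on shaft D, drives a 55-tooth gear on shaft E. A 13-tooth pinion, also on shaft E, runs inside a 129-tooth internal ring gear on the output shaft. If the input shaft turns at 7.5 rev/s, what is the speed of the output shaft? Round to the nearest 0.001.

Belt: ratio = 52/87 = 0.5977, so shaft B turns at 7.5 / 0.5977 = 12.548 rev/s.
Gear mesh: ratio = 75/40 = 1.875, so shaft C turns at 12.548 / 1.875 = 6.6923 rev/s.
Belt: ratio = 327/305 = 1.0721, so shaft D turns at 6.6923 / 1.0721 = 6.2421 rev/s.
Gear mesh: ratio = 55/48 = 1.1458, so shaft E turns at 6.2421 / 1.1458 = 5.4476 rev/s.
Internal gear: ratio = 129/13 = 9.9231, so the output shaft turns at 5.4476 / 9.9231 = 0.54898 rev/s.

0.549 rev/s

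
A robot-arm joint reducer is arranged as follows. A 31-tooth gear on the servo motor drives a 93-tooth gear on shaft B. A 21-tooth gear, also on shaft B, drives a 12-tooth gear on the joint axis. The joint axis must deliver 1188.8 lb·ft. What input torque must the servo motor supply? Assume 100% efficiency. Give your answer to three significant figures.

693 lb·ft

Overall ratio R = 3 × 0.57143 = 1.7143.
Input torque = output torque / R = 1188.8 / 1.7143 = 693.47 lb·ft.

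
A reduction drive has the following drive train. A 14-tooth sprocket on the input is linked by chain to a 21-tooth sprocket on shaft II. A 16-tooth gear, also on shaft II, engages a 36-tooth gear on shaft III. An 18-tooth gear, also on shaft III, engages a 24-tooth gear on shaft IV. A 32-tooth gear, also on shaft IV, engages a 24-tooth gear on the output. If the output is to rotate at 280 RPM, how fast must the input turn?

945 RPM

Overall ratio R = 1.5 × 2.25 × 1.3333 × 0.75 = 3.375.
Required input speed = output speed × R = 280 × 3.375 = 945 RPM.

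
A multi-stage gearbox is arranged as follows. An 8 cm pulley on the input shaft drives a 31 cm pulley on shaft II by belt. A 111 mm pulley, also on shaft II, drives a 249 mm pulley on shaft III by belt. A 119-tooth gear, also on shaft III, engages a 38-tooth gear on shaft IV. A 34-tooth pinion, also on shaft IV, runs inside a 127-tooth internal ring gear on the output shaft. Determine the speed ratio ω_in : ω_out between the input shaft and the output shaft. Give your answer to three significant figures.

Each stage contributes driven/driver: belt 31/8 = 3.875, belt 249/111 = 2.2432, gear mesh 38/119 = 0.31933, internal gear 127/34 = 3.7353.
Overall: 3.875 × 2.2432 × 0.31933 × 3.7353 = 10.368.

10.4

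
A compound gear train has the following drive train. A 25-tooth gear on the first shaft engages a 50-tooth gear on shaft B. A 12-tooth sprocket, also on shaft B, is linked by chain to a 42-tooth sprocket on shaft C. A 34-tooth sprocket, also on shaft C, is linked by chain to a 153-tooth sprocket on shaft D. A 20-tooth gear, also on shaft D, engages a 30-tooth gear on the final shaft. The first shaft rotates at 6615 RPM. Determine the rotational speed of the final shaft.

Gear mesh: ratio = 50/25 = 2, so shaft B turns at 6615 / 2 = 3307.5 RPM.
Chain: ratio = 42/12 = 3.5, so shaft C turns at 3307.5 / 3.5 = 945 RPM.
Chain: ratio = 153/34 = 4.5, so shaft D turns at 945 / 4.5 = 210 RPM.
Gear mesh: ratio = 30/20 = 1.5, so the final shaft turns at 210 / 1.5 = 140 RPM.

140 RPM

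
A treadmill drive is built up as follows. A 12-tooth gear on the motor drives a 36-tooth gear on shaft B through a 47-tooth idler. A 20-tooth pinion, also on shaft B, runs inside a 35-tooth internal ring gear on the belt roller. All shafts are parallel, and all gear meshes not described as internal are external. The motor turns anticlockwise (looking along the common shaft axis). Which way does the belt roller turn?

the motor → shaft B: driver → idler → driven is 2 external meshes, 2 reversals → CCW.
shaft B → the belt roller: internal mesh, same direction → CCW.
2 reversals in total — an even number — so the belt roller turns the same way as the motor.

anticlockwise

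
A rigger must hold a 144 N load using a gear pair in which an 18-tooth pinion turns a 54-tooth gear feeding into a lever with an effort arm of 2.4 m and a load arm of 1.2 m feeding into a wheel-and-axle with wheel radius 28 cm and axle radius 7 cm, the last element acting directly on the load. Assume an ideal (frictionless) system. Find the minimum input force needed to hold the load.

Gear pair MA = 54/18 = 3.
Lever MA = effort arm / load arm = 2.4/1.2 = 2.
Wheel-and-axle MA = R/r = 28/7 = 4.
Combined ideal MA = 3 × 2 × 4 = 24.
Effort = load / MA = 144 / 24 = 6 N.

6 N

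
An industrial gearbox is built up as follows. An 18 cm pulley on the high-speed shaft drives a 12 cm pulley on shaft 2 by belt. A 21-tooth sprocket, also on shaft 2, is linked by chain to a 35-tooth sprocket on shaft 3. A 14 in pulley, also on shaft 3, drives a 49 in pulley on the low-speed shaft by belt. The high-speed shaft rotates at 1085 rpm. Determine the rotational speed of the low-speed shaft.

279 rpm

Belt: ratio = 12/18 = 0.66667, so shaft 2 turns at 1085 / 0.66667 = 1627.5 rpm.
Chain: ratio = 35/21 = 1.6667, so shaft 3 turns at 1627.5 / 1.6667 = 976.5 rpm.
Belt: ratio = 49/14 = 3.5, so the low-speed shaft turns at 976.5 / 3.5 = 279 rpm.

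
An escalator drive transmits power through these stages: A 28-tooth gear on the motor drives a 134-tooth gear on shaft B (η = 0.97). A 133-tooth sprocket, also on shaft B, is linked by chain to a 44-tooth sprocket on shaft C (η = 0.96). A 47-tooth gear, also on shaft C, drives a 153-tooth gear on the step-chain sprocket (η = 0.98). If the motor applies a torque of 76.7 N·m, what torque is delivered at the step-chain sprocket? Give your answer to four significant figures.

After the gear mesh (134/28): 76.7 × 4.7857 × 0.97 = 356.05 N·m
After the chain (44/133): 356.05 × 0.33083 × 0.96 = 113.08 N·m
After the gear mesh (153/47): 113.08 × 3.2553 × 0.98 = 360.75 N·m

360.7 N·m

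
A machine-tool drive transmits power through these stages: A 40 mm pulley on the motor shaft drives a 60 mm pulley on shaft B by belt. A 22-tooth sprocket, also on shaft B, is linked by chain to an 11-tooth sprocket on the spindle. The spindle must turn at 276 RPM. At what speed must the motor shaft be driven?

Overall ratio R = 1.5 × 0.5 = 0.75.
Required input speed = output speed × R = 276 × 0.75 = 207 RPM.

207 RPM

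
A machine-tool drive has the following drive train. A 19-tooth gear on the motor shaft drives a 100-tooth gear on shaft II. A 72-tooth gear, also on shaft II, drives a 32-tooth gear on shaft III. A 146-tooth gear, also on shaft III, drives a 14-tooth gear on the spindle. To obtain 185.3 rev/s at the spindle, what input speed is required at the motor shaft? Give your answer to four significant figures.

Overall ratio R = 5.2632 × 0.44444 × 0.09589 = 0.22431.
Required input speed = output speed × R = 185.3 × 0.22431 = 41.564 rev/s.

41.56 rev/s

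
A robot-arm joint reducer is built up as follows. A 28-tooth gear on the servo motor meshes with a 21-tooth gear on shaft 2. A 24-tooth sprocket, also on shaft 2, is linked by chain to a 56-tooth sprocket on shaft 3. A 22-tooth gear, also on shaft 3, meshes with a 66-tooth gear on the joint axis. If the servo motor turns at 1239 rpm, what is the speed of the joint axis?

Gear mesh: ratio = 21/28 = 0.75, so shaft 2 turns at 1239 / 0.75 = 1652 rpm.
Chain: ratio = 56/24 = 2.3333, so shaft 3 turns at 1652 / 2.3333 = 708 rpm.
Gear mesh: ratio = 66/22 = 3, so the joint axis turns at 708 / 3 = 236 rpm.

236 rpm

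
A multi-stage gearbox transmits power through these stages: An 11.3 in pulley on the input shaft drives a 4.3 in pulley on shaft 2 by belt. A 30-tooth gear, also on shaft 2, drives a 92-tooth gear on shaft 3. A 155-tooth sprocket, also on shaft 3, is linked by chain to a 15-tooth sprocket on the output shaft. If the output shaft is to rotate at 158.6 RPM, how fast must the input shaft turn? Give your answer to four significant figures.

17.91 RPM

Overall ratio R = 0.38053 × 3.0667 × 0.096774 = 0.11293.
Required input speed = output speed × R = 158.6 × 0.11293 = 17.911 RPM.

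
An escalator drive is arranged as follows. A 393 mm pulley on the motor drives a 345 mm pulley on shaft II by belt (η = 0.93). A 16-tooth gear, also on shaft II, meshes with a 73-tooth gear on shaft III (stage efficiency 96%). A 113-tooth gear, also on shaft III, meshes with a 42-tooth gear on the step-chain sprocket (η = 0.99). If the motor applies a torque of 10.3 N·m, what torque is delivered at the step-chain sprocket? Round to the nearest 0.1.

13.6 N·m

After the belt (345/393): 10.3 × 0.87786 × 0.93 = 8.409 N·m
After the gear mesh (73/16): 8.409 × 4.5625 × 0.96 = 36.832 N·m
After the gear mesh (42/113): 36.832 × 0.37168 × 0.99 = 13.553 N·m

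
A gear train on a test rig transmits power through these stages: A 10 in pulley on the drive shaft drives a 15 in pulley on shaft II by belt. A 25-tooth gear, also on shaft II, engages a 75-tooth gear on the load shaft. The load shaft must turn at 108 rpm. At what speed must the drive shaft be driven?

Overall ratio R = 1.5 × 3 = 4.5.
Required input speed = output speed × R = 108 × 4.5 = 486 rpm.

486 rpm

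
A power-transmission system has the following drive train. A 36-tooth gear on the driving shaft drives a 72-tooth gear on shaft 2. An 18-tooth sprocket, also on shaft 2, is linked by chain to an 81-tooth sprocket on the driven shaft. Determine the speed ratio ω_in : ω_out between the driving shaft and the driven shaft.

Each stage contributes driven/driver: gear mesh 72/36 = 2, chain 81/18 = 4.5.
Overall: 2 × 4.5 = 9.

9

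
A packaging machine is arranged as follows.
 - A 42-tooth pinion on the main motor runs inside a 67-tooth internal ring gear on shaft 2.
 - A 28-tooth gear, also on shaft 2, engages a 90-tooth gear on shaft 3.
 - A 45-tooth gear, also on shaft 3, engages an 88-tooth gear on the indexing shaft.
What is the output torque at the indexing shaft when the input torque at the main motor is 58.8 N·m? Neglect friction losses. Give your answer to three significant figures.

After the internal gear (67/42): 58.8 × 1.5952 = 93.8 N·m
After the gear mesh (90/28): 93.8 × 3.2143 = 301.5 N·m
After the gear mesh (88/45): 301.5 × 1.9556 = 589.6 N·m

590 N·m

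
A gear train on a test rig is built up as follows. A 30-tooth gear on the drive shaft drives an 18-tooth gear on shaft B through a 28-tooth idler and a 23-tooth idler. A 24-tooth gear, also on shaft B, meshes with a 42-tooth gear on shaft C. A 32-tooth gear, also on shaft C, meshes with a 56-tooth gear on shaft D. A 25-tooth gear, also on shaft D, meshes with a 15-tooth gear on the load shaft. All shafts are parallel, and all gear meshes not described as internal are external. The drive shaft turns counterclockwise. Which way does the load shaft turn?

the drive shaft → shaft B: driver → idler → idler → driven is 3 external meshes, 3 reversals → CW.
shaft B → shaft C: external mesh, 1 reversal → CCW.
shaft C → shaft D: external mesh, 1 reversal → CW.
shaft D → the load shaft: external mesh, 1 reversal → CCW.
6 reversals in total — an even number — so the load shaft turns the same way as the drive shaft.

counterclockwise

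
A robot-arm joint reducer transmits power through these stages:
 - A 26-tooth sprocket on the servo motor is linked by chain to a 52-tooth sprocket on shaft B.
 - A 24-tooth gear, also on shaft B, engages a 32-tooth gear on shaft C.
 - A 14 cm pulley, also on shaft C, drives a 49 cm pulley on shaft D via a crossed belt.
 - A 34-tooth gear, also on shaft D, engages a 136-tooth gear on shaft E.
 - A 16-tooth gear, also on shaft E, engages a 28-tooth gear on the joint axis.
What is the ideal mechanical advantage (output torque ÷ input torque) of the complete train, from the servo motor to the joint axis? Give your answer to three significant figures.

65.3

Each stage contributes driven/driver: chain 52/26 = 2, gear mesh 32/24 = 1.3333, belt 49/14 = 3.5, gear mesh 136/34 = 4, gear mesh 28/16 = 1.75.
Overall: 2 × 1.3333 × 3.5 × 4 × 1.75 = 65.333.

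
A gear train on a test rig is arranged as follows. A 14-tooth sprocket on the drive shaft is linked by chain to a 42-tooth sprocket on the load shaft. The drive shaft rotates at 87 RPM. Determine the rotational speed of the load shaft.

chain 42/14 = 3 → 87/3 = 29 RPM

29 RPM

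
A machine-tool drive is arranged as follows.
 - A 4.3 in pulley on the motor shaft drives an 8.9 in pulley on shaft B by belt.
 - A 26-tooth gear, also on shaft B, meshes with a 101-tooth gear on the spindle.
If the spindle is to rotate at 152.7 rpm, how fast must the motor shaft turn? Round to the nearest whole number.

Overall ratio R = 2.0698 × 3.8846 = 8.0403.
Required input speed = output speed × R = 152.7 × 8.0403 = 1227.7 rpm.

1228 rpm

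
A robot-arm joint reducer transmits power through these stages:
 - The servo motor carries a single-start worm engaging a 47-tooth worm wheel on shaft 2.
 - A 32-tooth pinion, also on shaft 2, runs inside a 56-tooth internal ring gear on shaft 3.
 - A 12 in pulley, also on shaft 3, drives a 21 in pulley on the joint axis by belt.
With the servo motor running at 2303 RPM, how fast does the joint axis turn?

worm 47/1 = 47 → 2303/47 = 49 RPM
internal gear 56/32 = 1.75 → 49/1.75 = 28 RPM
belt 21/12 = 1.75 → 28/1.75 = 16 RPM

16 RPM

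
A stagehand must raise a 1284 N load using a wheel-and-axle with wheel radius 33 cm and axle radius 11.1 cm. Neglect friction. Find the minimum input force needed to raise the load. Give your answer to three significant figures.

432 N

Wheel-and-axle MA = R/r = 33/11.1 = 2.973.
Effort = load / MA = 1284 / 2.973 = 431.89 N.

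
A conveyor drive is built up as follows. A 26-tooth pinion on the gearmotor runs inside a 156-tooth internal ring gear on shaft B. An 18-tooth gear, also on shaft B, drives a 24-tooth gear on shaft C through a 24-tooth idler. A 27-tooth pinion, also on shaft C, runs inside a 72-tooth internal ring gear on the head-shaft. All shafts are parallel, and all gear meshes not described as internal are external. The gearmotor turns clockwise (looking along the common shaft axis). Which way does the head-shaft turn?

the gearmotor → shaft B: internal mesh, same direction → CW.
shaft B → shaft C: driver → idler → driven is 2 external meshes, 2 reversals → CW.
shaft C → the head-shaft: internal mesh, same direction → CW.
2 reversals in total — an even number — so the head-shaft turns the same way as the gearmotor.

clockwise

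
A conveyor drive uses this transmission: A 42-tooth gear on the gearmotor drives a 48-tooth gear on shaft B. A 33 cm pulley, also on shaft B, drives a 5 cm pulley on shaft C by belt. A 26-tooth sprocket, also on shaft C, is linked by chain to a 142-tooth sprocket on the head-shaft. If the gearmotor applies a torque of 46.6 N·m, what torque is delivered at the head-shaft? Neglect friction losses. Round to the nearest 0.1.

gear mesh 48/42 = 1.1429 → τ = 46.6·1.1429 = 53.257 N·m
belt 5/33 = 0.15152 → τ = 53.257·0.15152 = 8.0693 N·m
chain 142/26 = 5.4615 → τ = 8.0693·5.4615 = 44.071 N·m

44.1 N·m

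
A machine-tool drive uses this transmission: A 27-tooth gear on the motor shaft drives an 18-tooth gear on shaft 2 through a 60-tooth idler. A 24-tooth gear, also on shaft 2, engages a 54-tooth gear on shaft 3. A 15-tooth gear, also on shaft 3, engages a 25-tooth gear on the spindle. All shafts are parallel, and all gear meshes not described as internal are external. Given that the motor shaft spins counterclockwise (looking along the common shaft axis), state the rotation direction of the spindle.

counterclockwise

the motor shaft → shaft 2: driver → idler → driven is 2 external meshes, 2 reversals → CCW.
shaft 2 → shaft 3: external mesh, 1 reversal → CW.
shaft 3 → the spindle: external mesh, 1 reversal → CCW.
4 reversals in total — an even number — so the spindle turns the same way as the motor shaft.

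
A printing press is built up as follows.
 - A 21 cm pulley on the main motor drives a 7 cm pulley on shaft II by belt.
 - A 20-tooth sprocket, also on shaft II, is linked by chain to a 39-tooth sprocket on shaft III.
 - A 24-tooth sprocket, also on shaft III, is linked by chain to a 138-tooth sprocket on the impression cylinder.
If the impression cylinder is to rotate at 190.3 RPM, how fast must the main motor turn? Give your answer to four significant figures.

Overall ratio R = 0.33333 × 1.95 × 5.75 = 3.7375.
Required input speed = output speed × R = 190.3 × 3.7375 = 711.25 RPM.

711.2 RPM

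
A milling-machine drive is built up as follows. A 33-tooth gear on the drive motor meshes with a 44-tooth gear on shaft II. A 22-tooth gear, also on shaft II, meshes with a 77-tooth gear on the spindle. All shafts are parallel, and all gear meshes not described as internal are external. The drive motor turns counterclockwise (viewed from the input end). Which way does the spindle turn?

counterclockwise

the drive motor → shaft II: external mesh, 1 reversal → CW.
shaft II → the spindle: external mesh, 1 reversal → CCW.
2 reversals in total — an even number — so the spindle turns the same way as the drive motor.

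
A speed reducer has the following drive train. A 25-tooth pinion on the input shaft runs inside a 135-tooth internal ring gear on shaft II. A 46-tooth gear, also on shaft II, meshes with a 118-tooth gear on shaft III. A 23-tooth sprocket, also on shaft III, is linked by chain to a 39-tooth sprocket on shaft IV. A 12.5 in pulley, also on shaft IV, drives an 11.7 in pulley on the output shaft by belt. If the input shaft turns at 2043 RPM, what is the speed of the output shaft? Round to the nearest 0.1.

the input shaft → shaft II (internal gear, 135/25): 2043 ÷ 5.4 = 378.33 RPM
shaft II → shaft III (gear mesh, 118/46): 378.33 ÷ 2.5652 = 147.49 RPM
shaft III → shaft IV (chain, 39/23): 147.49 ÷ 1.6957 = 86.979 RPM
shaft IV → the output shaft (belt, 11.7/12.5): 86.979 ÷ 0.936 = 92.926 RPM

92.9 RPM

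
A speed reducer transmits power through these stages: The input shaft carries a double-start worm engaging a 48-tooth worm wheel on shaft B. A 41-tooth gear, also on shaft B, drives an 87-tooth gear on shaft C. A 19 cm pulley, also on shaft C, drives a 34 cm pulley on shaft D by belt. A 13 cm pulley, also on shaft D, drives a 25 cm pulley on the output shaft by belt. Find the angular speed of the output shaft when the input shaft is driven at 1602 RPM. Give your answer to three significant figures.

9.14 RPM

the input shaft → shaft B (worm, 48/2): 1602 ÷ 24 = 66.75 RPM
shaft B → shaft C (gear mesh, 87/41): 66.75 ÷ 2.122 = 31.457 RPM
shaft C → shaft D (belt, 34/19): 31.457 ÷ 1.7895 = 17.579 RPM
shaft D → the output shaft (belt, 25/13): 17.579 ÷ 1.9231 = 9.141 RPM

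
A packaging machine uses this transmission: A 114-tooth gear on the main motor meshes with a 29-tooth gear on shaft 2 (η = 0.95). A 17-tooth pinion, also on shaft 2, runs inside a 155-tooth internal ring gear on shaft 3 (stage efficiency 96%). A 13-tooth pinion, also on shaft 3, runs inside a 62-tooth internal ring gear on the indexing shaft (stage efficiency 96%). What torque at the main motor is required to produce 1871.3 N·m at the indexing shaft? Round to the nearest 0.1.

Overall ratio R = 0.25439 × 9.1176 × 4.7692 = 11.062; overall efficiency η = 0.95 × 0.96 × 0.96 = 0.8755.
Input torque = output torque / (R × η) = 1871.3 / (11.062 × 0.8755) = 193.22 N·m.

193.2 N·m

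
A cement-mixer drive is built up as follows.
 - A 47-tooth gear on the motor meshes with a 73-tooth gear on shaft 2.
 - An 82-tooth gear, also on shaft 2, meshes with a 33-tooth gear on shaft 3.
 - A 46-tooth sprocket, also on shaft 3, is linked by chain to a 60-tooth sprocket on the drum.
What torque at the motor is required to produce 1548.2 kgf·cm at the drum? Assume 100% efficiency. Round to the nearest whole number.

1899 kgf·cm

Overall ratio R = 1.5532 × 0.40244 × 1.3043 = 0.8153.
Input torque = output torque / R = 1548.2 / 0.8153 = 1898.9 kgf·cm.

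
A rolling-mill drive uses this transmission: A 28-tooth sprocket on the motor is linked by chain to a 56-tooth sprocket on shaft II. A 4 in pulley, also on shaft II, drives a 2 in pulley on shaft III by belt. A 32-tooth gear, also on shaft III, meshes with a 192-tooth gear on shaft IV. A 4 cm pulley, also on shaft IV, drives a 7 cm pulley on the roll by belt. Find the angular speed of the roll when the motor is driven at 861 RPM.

Chain: ratio = 56/28 = 2, so shaft II turns at 861 / 2 = 430.5 RPM.
Belt: ratio = 2/4 = 0.5, so shaft III turns at 430.5 / 0.5 = 861 RPM.
Gear mesh: ratio = 192/32 = 6, so shaft IV turns at 861 / 6 = 143.5 RPM.
Belt: ratio = 7/4 = 1.75, so the roll turns at 143.5 / 1.75 = 82 RPM.

82 RPM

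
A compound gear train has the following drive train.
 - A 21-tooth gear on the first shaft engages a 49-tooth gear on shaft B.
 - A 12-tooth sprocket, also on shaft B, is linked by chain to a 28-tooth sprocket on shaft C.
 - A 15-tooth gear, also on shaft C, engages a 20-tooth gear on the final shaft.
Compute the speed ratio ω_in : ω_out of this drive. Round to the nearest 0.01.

7.26

Each stage contributes driven/driver: gear mesh 49/21 = 2.3333, chain 28/12 = 2.3333, gear mesh 20/15 = 1.3333.
Overall: 2.3333 × 2.3333 × 1.3333 = 7.2593.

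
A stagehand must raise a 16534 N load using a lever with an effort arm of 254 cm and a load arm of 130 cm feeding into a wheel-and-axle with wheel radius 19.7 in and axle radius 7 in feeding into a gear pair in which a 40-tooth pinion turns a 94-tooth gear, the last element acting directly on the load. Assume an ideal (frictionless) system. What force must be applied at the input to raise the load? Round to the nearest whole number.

Lever MA = effort arm / load arm = 254/130 = 1.9538.
Wheel-and-axle MA = R/r = 19.7/7 = 2.8143.
Gear pair MA = 94/40 = 2.35.
Combined ideal MA = 1.9538 × 2.8143 × 2.35 = 12.922.
Effort = load / MA = 16534 / 12.922 = 1279.5 N.

1280 N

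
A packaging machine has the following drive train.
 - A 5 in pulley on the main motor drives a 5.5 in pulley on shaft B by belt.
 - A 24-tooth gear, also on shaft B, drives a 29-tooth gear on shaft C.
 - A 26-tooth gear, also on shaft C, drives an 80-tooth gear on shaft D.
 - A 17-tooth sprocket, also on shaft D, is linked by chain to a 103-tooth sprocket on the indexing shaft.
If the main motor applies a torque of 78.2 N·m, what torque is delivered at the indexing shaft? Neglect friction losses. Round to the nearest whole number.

1938 N·m

belt 5.5/5 = 1.1 → τ = 78.2·1.1 = 86.02 N·m
gear mesh 29/24 = 1.2083 → τ = 86.02·1.2083 = 103.94 N·m
gear mesh 80/26 = 3.0769 → τ = 103.94·3.0769 = 319.82 N·m
chain 103/17 = 6.0588 → τ = 319.82·6.0588 = 1937.7 N·m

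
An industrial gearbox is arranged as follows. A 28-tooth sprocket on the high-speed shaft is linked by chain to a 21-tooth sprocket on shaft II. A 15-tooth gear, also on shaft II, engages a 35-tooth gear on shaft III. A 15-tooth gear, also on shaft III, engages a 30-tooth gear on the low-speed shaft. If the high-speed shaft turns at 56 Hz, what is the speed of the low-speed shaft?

16 Hz

chain 21/28 = 0.75 → 56/0.75 = 74.667 Hz
gear mesh 35/15 = 2.3333 → 74.667/2.3333 = 32 Hz
gear mesh 30/15 = 2 → 32/2 = 16 Hz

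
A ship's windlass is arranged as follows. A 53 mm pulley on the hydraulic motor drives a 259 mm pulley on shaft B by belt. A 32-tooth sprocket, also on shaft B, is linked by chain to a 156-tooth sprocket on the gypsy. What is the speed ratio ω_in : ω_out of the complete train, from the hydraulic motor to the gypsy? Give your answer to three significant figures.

23.8

Each stage contributes driven/driver: belt 259/53 = 4.8868, chain 156/32 = 4.875.
Overall: 4.8868 × 4.875 = 23.823.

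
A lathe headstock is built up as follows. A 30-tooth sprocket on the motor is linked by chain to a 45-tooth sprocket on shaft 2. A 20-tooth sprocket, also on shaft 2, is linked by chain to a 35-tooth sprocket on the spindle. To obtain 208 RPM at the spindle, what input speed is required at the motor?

546 RPM

Overall ratio R = 1.5 × 1.75 = 2.625.
Required input speed = output speed × R = 208 × 2.625 = 546 RPM.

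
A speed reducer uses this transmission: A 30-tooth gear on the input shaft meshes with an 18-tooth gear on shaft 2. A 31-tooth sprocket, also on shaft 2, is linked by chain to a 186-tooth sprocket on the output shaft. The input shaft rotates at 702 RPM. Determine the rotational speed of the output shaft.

Gear mesh: ratio = 18/30 = 0.6, so shaft 2 turns at 702 / 0.6 = 1170 RPM.
Chain: ratio = 186/31 = 6, so the output shaft turns at 1170 / 6 = 195 RPM.

195 RPM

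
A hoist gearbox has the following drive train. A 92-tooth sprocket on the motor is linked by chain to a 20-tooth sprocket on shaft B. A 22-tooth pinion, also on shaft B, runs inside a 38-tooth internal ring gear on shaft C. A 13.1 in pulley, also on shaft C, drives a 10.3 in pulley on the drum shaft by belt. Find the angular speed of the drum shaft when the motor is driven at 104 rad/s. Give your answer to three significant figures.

Chain: ratio = 20/92 = 0.21739, so shaft B turns at 104 / 0.21739 = 478.4 rad/s.
Internal gear: ratio = 38/22 = 1.7273, so shaft C turns at 478.4 / 1.7273 = 276.97 rad/s.
Belt: ratio = 10.3/13.1 = 0.78626, so the drum shaft turns at 276.97 / 0.78626 = 352.26 rad/s.

352 rad/s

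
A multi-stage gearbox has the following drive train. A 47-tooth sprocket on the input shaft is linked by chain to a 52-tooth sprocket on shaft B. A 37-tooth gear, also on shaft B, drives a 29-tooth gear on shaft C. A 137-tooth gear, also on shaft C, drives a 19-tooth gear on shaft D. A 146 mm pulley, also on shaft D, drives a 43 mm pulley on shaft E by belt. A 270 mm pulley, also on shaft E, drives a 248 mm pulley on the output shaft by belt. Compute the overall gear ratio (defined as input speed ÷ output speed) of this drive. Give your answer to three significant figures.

Each stage contributes driven/driver: chain 52/47 = 1.1064, gear mesh 29/37 = 0.78378, gear mesh 19/137 = 0.13869, belt 43/146 = 0.29452, belt 248/270 = 0.91852.
Overall: 1.1064 × 0.78378 × 0.13869 × 0.29452 × 0.91852 = 0.032534.

0.0325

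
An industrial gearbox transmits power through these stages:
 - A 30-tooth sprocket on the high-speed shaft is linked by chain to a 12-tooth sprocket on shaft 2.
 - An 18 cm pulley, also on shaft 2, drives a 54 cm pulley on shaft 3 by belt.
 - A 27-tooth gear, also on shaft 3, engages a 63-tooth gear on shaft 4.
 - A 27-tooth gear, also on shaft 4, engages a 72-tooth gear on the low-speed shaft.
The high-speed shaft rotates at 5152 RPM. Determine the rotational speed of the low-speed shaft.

chain 12/30 = 0.4 → 5152/0.4 = 12880 RPM
belt 54/18 = 3 → 12880/3 = 4293.3 RPM
gear mesh 63/27 = 2.3333 → 4293.3/2.3333 = 1840 RPM
gear mesh 72/27 = 2.6667 → 1840/2.6667 = 690 RPM

690 RPM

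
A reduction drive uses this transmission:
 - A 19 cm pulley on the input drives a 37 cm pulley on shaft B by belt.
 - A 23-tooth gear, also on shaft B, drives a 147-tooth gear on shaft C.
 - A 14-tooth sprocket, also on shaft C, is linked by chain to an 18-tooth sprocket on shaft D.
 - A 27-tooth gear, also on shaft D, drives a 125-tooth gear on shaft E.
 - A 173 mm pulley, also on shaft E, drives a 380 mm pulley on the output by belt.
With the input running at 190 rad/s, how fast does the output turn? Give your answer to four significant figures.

1.168 rad/s

belt 37/19 = 1.9474 → 190/1.9474 = 97.568 rad/s
gear mesh 147/23 = 6.3913 → 97.568/6.3913 = 15.266 rad/s
chain 18/14 = 1.2857 → 15.266/1.2857 = 11.873 rad/s
gear mesh 125/27 = 4.6296 → 11.873/4.6296 = 2.5646 rad/s
belt 380/173 = 2.1965 → 2.5646/2.1965 = 1.1676 rad/s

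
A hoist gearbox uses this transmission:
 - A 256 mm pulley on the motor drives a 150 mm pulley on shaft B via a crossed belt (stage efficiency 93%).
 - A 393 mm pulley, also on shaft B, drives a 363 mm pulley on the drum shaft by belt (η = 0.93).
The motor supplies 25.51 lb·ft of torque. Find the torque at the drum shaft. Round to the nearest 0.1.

11.9 lb·ft

After the belt (150/256): 25.51 × 0.58594 × 0.93 = 13.901 lb·ft
After the belt (363/393): 13.901 × 0.92366 × 0.93 = 11.941 lb·ft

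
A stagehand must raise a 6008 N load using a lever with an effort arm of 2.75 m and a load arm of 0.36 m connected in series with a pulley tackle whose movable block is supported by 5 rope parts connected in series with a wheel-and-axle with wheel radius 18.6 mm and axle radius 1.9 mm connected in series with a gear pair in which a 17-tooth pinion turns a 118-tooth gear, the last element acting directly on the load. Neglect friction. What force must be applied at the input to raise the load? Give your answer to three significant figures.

2.31 N

Lever MA = effort arm / load arm = 2.75/0.36 = 7.6389.
Block-and-tackle MA = number of supporting rope parts = 5.
Wheel-and-axle MA = R/r = 18.6/1.9 = 9.7895.
Gear pair MA = 118/17 = 6.9412.
Combined ideal MA = 7.6389 × 5 × 9.7895 × 6.9412 = 2595.3.
Effort = load / MA = 6008 / 2595.3 = 2.3149 N.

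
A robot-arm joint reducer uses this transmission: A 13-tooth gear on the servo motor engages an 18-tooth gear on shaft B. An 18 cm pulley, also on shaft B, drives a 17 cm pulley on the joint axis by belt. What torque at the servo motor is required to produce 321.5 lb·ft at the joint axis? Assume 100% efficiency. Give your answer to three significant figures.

Overall ratio R = 1.3846 × 0.94444 = 1.3077.
Input torque = output torque / R = 321.5 / 1.3077 = 245.85 lb·ft.

246 lb·ft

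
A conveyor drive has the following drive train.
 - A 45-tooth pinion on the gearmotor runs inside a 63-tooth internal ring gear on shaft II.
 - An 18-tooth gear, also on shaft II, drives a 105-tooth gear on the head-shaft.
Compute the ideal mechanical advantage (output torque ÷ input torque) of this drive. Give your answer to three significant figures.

Each stage contributes driven/driver: internal gear 63/45 = 1.4, gear mesh 105/18 = 5.8333.
Overall: 1.4 × 5.8333 = 8.1667.

8.17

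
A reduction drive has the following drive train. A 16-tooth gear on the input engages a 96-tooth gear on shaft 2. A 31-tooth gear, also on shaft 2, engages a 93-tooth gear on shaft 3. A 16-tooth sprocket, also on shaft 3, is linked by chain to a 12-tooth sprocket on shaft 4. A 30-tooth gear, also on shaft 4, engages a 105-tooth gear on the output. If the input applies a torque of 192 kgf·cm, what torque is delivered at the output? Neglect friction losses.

9072 kgf·cm

After the gear mesh (96/16): 192 × 6 = 1152 kgf·cm
After the gear mesh (93/31): 1152 × 3 = 3456 kgf·cm
After the chain (12/16): 3456 × 0.75 = 2592 kgf·cm
After the gear mesh (105/30): 2592 × 3.5 = 9072 kgf·cm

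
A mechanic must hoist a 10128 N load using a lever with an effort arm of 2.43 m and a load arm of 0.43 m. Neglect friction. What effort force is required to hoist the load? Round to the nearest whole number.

Lever MA = effort arm / load arm = 2.43/0.43 = 5.6512.
Effort = load / MA = 10128 / 5.6512 = 1792.2 N.

1792 N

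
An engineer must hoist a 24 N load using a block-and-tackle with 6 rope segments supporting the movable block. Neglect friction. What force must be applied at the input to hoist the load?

Block-and-tackle MA = number of supporting rope parts = 6.
Effort = load / MA = 24 / 6 = 4 N.

4 N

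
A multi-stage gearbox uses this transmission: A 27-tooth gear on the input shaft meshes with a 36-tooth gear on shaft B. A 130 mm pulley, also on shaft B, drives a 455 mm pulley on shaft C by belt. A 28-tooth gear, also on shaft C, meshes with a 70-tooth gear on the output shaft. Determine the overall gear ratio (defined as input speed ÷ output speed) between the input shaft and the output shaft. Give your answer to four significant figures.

11.67

Each stage contributes driven/driver: gear mesh 36/27 = 1.3333, belt 455/130 = 3.5, gear mesh 70/28 = 2.5.
Overall: 1.3333 × 3.5 × 2.5 = 11.667.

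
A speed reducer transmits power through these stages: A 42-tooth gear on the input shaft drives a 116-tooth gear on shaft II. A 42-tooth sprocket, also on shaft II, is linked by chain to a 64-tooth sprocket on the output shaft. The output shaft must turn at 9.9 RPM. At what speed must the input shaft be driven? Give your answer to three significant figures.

41.7 RPM

Overall ratio R = 2.7619 × 1.5238 = 4.2086.
Required input speed = output speed × R = 9.9 × 4.2086 = 41.665 RPM.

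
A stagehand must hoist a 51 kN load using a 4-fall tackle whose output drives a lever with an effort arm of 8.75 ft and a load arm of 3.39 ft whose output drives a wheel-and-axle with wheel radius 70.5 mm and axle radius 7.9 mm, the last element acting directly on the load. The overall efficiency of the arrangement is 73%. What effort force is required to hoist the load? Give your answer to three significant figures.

0.758 kN

Block-and-tackle MA = number of supporting rope parts = 4.
Lever MA = effort arm / load arm = 8.75/3.39 = 2.5811.
Wheel-and-axle MA = R/r = 70.5/7.9 = 8.9241.
Combined ideal MA = 4 × 2.5811 × 8.9241 = 92.136.
Actual MA = 92.136 × 0.73 = 67.259.
Effort = load / actual MA = 51 / 67.259 = 0.75826 kN.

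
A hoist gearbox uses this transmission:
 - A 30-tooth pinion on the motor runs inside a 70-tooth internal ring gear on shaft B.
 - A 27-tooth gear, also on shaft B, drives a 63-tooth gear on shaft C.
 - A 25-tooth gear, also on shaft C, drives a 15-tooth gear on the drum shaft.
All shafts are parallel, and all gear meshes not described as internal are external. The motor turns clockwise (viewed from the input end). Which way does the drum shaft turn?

the motor → shaft B: internal mesh, same direction → CW.
shaft B → shaft C: external mesh, 1 reversal → CCW.
shaft C → the drum shaft: external mesh, 1 reversal → CW.
2 reversals in total — an even number — so the drum shaft turns the same way as the motor.

clockwise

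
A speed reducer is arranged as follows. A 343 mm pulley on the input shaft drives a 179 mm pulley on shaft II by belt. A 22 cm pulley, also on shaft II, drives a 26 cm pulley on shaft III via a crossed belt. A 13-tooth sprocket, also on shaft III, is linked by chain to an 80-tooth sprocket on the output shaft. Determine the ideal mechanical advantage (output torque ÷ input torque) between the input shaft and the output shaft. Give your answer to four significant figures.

Each stage contributes driven/driver: belt 179/343 = 0.52187, belt 26/22 = 1.1818, chain 80/13 = 6.1538.
Overall: 0.52187 × 1.1818 × 6.1538 = 3.7954.

3.795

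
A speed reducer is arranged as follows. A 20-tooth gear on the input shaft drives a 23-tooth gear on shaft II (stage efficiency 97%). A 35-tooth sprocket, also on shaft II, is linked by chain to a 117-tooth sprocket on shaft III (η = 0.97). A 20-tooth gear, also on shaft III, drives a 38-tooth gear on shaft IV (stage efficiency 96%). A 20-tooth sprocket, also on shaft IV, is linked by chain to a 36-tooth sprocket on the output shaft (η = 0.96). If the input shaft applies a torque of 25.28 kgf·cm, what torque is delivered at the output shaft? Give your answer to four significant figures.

288.2 kgf·cm

Gear mesh: ratio = 23/20 = 1.15; torque at shaft II = 25.28 × 1.15 × 0.97 = 28.2 kgf·cm.
Chain: ratio = 117/35 = 3.3429; torque at shaft III = 28.2 × 3.3429 × 0.97 = 91.44 kgf·cm.
Gear mesh: ratio = 38/20 = 1.9; torque at shaft IV = 91.44 × 1.9 × 0.96 = 166.79 kgf·cm.
Chain: ratio = 36/20 = 1.8; torque at the output shaft = 166.79 × 1.8 × 0.96 = 288.21 kgf·cm.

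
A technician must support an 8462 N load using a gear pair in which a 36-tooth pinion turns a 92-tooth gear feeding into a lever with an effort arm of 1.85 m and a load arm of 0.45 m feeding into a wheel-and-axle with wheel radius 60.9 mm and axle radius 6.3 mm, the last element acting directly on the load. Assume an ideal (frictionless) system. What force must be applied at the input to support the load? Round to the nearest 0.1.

Gear pair MA = 92/36 = 2.5556.
Lever MA = effort arm / load arm = 1.85/0.45 = 4.1111.
Wheel-and-axle MA = R/r = 60.9/6.3 = 9.6667.
Combined ideal MA = 2.5556 × 4.1111 × 9.6667 = 101.56.
Effort = load / MA = 8462 / 101.56 = 83.32 N.

83.3 N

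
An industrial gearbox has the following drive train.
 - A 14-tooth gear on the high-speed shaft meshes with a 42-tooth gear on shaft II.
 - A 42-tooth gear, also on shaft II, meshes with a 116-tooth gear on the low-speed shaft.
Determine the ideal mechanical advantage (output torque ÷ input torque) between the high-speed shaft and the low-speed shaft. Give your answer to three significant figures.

Each stage contributes driven/driver: gear mesh 42/14 = 3, gear mesh 116/42 = 2.7619.
Overall: 3 × 2.7619 = 8.2857.

8.29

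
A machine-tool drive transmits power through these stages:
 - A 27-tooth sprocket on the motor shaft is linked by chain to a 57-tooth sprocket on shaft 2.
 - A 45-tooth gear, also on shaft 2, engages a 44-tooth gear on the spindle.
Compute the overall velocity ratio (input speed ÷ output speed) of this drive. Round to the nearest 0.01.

2.06

Each stage contributes driven/driver: chain 57/27 = 2.1111, gear mesh 44/45 = 0.97778.
Overall: 2.1111 × 0.97778 = 2.0642.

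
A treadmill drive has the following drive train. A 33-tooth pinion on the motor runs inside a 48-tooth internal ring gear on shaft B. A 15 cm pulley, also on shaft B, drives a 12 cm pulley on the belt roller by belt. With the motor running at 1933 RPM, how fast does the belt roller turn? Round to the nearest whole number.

1661 RPM

internal gear 48/33 = 1.4545 → 1933/1.4545 = 1328.9 RPM
belt 12/15 = 0.8 → 1328.9/0.8 = 1661.2 RPM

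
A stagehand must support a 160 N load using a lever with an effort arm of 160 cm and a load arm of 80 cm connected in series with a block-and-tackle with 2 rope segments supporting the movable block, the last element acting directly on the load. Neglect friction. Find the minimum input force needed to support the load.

40 N

Lever MA = effort arm / load arm = 160/80 = 2.
Block-and-tackle MA = number of supporting rope parts = 2.
Combined ideal MA = 2 × 2 = 4.
Effort = load / MA = 160 / 4 = 40 N.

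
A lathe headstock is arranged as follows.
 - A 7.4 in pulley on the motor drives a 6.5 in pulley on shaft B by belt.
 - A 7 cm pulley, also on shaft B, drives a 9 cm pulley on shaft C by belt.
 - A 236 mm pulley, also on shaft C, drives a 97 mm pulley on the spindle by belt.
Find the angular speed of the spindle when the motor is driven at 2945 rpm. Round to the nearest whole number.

6345 rpm

the motor → shaft B (belt, 6.5/7.4): 2945 ÷ 0.87838 = 3352.8 rpm
shaft B → shaft C (belt, 9/7): 3352.8 ÷ 1.2857 = 2607.7 rpm
shaft C → the spindle (belt, 97/236): 2607.7 ÷ 0.41102 = 6344.5 rpm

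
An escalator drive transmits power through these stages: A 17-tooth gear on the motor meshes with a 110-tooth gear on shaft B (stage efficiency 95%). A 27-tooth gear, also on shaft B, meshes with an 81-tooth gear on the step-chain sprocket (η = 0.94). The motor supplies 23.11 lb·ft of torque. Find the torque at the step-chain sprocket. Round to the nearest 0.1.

400.6 lb·ft

Gear mesh: ratio = 110/17 = 6.4706; torque at shaft B = 23.11 × 6.4706 × 0.95 = 142.06 lb·ft.
Gear mesh: ratio = 81/27 = 3; torque at the step-chain sprocket = 142.06 × 3 × 0.94 = 400.61 lb·ft.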